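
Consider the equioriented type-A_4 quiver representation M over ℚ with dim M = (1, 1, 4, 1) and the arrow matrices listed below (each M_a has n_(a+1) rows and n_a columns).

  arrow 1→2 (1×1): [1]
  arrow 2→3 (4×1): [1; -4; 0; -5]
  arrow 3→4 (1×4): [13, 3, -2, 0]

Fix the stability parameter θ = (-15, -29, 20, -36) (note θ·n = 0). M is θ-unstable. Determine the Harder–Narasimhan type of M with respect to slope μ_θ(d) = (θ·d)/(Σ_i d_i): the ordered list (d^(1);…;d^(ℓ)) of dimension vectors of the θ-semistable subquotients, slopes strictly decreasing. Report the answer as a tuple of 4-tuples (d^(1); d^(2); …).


Via rank(M_{q-1}∘⋯∘M_p): M ≅ I[1,4], I[3,3]^3.
μ_θ-semistable layers: μ^(1)=20; μ^(2)=-8; μ^(3)=-22

((0, 0, 3, 0); (0, 0, 1, 1); (1, 1, 0, 0))


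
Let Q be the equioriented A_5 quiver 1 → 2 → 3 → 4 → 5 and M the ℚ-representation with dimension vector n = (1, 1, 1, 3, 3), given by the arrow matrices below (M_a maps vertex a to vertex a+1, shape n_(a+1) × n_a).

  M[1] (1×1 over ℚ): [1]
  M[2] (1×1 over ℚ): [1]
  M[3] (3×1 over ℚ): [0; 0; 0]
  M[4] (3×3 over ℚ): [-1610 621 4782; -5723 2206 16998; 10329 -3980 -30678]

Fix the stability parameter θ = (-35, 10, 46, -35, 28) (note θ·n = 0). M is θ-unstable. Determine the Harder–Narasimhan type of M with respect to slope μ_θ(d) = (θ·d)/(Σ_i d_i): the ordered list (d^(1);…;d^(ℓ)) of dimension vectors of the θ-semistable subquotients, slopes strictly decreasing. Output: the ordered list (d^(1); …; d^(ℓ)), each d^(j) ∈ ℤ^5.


Barcode: M ≅ I[1,3], I[4,4], I[4,5]^2, I[5,5]. HN layers by μ_θ (4 steps, strictly decreasing):
  μ^(1)=46; μ^(2)=28; μ^(3)=10; μ^(4)=-35

((0, 0, 1, 0, 0); (0, 0, 0, 0, 3); (0, 1, 0, 0, 0); (1, 0, 0, 3, 0))


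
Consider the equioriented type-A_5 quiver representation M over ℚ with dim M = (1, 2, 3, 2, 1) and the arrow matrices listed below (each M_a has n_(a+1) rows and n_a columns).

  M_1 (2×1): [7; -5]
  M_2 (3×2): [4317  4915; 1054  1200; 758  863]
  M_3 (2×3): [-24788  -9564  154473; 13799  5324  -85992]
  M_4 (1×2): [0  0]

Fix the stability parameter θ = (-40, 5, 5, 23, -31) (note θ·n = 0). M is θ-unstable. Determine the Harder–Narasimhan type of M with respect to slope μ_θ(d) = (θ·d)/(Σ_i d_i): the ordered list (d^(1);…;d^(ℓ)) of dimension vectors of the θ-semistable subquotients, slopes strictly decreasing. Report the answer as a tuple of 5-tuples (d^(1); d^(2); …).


Barcode: M ≅ I[1,4], I[2,4], I[3,3], I[5,5]. HN layers by μ_θ (4 steps, strictly decreasing):
  μ^(1)=23; μ^(2)=5; μ^(3)=-31; μ^(4)=-40

((0, 0, 0, 2, 0); (0, 2, 3, 0, 0); (0, 0, 0, 0, 1); (1, 0, 0, 0, 0))


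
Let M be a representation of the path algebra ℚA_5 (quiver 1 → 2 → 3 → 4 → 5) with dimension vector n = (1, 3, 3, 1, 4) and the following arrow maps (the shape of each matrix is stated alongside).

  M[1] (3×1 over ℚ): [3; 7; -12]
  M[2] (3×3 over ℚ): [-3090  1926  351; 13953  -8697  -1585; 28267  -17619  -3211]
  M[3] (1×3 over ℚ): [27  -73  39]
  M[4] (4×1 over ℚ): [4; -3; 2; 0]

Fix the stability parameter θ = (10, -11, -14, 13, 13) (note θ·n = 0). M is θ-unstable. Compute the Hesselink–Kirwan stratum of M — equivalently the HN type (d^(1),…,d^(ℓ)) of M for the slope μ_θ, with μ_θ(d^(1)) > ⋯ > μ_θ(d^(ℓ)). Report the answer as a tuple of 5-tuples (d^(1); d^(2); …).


Via rank(M_{q-1}∘⋯∘M_p): M ≅ I[1,2], I[2,3], I[2,5], I[3,3], I[5,5]^3.
μ_θ-semistable layers: μ^(1)=13; μ^(2)=-1/2; μ^(3)=-25/2; μ^(4)=-14

((0, 0, 0, 1, 4); (1, 1, 0, 0, 0); (0, 2, 2, 0, 0); (0, 0, 1, 0, 0))


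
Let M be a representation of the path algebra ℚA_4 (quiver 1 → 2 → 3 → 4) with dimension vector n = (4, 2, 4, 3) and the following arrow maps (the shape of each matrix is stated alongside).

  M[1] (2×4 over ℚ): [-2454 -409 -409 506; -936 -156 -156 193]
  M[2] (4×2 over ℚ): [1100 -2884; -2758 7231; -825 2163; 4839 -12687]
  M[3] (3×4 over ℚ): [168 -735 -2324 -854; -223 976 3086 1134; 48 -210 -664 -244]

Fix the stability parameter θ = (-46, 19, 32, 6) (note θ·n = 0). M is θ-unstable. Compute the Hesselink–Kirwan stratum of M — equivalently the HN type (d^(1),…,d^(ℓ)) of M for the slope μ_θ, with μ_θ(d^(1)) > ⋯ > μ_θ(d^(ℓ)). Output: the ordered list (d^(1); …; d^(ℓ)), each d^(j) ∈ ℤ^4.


Via rank(M_{q-1}∘⋯∘M_p): M ≅ I[1,1]^2, I[1,3], I[1,4], I[3,3], I[3,4], I[4,4].
μ_θ-semistable layers: μ^(1)=32; μ^(2)=19; μ^(3)=6; μ^(4)=-46

((0, 0, 2, 0); (0, 2, 2, 2); (0, 0, 0, 1); (4, 0, 0, 0))


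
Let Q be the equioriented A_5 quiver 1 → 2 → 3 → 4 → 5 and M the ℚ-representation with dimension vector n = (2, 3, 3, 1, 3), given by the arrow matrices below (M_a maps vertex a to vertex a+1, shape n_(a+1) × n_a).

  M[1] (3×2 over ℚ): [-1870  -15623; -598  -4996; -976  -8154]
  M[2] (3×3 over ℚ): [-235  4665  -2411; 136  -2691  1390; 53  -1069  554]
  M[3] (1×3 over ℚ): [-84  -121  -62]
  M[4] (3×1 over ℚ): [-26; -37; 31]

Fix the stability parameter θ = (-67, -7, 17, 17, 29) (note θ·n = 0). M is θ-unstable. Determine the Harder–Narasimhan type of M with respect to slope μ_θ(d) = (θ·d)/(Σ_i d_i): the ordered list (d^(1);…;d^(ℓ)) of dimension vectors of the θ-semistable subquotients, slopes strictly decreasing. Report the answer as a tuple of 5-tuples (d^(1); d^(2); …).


Barcode: M ≅ I[1,3], I[1,5], I[2,3], I[5,5]^2. HN layers by μ_θ (4 steps, strictly decreasing):
  μ^(1)=29; μ^(2)=17; μ^(3)=-7; μ^(4)=-67

((0, 0, 0, 0, 3); (0, 0, 3, 1, 0); (0, 3, 0, 0, 0); (2, 0, 0, 0, 0))


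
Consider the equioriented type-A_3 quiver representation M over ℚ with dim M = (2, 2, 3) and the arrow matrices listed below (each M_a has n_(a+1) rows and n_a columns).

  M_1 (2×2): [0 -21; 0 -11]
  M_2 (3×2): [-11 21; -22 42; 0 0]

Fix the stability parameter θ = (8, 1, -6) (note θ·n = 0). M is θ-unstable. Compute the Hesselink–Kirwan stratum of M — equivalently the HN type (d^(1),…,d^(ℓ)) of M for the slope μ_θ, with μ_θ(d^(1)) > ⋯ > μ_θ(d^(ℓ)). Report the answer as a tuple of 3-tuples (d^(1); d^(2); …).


Via rank(M_{q-1}∘⋯∘M_p): M ≅ I[1,1], I[1,2], I[2,3], I[3,3]^2.
μ_θ-semistable layers: μ^(1)=8; μ^(2)=9/2; μ^(3)=-5/2; μ^(4)=-6

((1, 0, 0); (1, 1, 0); (0, 1, 1); (0, 0, 2))


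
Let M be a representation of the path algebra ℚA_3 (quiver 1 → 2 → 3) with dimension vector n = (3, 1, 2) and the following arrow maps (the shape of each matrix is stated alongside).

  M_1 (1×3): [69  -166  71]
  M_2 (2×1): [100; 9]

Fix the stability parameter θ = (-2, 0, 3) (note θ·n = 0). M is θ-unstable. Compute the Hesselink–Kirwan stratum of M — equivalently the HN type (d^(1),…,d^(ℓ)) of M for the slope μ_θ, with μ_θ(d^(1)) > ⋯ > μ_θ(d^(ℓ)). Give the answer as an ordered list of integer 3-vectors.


Interval decomposition of M: I[1,1]^2, I[1,3], I[3,3].
HN type (ℓ=3): μ^(1)=3; μ^(2)=0; μ^(3)=-2

((0, 0, 2); (0, 1, 0); (3, 0, 0))


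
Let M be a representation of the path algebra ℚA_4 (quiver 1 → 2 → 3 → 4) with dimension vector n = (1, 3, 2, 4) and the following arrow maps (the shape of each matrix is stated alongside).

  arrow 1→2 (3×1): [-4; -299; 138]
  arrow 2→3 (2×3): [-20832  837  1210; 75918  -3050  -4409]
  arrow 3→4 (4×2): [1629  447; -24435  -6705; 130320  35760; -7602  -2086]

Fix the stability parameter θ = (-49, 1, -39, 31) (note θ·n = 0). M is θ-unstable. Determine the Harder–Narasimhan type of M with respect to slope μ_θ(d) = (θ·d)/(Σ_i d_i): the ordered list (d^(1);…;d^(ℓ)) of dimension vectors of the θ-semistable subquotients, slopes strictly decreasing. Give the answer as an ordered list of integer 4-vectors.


Via rank(M_{q-1}∘⋯∘M_p): M ≅ I[1,4], I[2,2], I[2,3], I[4,4]^3.
μ_θ-semistable layers: μ^(1)=31; μ^(2)=1; μ^(3)=-19; μ^(4)=-49

((0, 0, 0, 4); (0, 1, 0, 0); (0, 2, 2, 0); (1, 0, 0, 0))


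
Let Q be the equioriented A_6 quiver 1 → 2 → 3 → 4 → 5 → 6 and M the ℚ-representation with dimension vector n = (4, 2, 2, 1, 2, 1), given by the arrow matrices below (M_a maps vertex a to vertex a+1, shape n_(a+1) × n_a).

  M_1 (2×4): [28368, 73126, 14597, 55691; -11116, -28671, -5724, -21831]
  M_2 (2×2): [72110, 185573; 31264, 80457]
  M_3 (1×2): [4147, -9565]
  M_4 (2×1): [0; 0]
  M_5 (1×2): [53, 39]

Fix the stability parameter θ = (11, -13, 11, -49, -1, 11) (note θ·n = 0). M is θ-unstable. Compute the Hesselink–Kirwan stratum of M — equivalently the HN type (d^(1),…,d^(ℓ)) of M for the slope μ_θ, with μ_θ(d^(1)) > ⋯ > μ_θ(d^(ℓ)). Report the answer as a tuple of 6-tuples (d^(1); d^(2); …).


Via rank(M_{q-1}∘⋯∘M_p): M ≅ I[1,1]^2, I[1,3], I[1,4], I[5,5], I[5,6].
μ_θ-semistable layers: μ^(1)=11; μ^(2)=-1; μ^(3)=-10

((2, 0, 1, 0, 0, 1); (1, 1, 0, 0, 2, 0); (1, 1, 1, 1, 0, 0))


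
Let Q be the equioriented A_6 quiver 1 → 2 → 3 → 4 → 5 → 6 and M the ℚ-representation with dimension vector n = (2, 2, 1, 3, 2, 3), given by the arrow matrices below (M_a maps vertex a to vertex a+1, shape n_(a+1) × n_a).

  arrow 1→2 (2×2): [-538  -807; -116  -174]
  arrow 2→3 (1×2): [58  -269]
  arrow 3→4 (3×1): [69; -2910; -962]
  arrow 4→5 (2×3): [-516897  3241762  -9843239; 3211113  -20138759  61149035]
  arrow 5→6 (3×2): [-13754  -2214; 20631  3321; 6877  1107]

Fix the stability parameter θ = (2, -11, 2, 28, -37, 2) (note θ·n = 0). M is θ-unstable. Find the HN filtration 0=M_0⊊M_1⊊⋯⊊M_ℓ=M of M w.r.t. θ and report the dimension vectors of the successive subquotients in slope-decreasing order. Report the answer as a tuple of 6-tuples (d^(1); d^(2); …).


Via rank(M_{q-1}∘⋯∘M_p): M ≅ I[1,1], I[1,2], I[2,6], I[4,4], I[4,5], I[6,6]^2.
μ_θ-semistable layers: μ^(1)=28; μ^(2)=2; μ^(3)=-7/3; μ^(4)=-9/2; μ^(5)=-11

((0, 0, 0, 1, 0, 0); (1, 0, 0, 0, 0, 3); (0, 0, 1, 1, 1, 0); (1, 1, 0, 1, 1, 0); (0, 1, 0, 0, 0, 0))


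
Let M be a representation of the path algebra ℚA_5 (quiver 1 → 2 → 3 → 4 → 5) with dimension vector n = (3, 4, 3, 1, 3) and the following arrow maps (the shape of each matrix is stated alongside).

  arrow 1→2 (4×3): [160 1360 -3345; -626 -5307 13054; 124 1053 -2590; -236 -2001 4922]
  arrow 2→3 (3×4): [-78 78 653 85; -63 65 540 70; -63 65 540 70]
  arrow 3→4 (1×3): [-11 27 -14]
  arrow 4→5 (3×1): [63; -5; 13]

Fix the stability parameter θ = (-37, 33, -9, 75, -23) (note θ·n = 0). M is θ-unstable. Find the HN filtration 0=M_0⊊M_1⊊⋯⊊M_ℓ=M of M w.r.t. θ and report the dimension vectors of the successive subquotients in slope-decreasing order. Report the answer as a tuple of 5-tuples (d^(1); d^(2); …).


Via rank(M_{q-1}∘⋯∘M_p): M ≅ I[1,2]^2, I[1,5], I[2,3], I[3,3], I[5,5]^2.
μ_θ-semistable layers: μ^(1)=33; μ^(2)=26; μ^(3)=12; μ^(4)=-9; μ^(5)=-23; μ^(6)=-37

((0, 2, 0, 0, 0); (0, 0, 0, 1, 1); (0, 2, 2, 0, 0); (0, 0, 1, 0, 0); (0, 0, 0, 0, 2); (3, 0, 0, 0, 0))


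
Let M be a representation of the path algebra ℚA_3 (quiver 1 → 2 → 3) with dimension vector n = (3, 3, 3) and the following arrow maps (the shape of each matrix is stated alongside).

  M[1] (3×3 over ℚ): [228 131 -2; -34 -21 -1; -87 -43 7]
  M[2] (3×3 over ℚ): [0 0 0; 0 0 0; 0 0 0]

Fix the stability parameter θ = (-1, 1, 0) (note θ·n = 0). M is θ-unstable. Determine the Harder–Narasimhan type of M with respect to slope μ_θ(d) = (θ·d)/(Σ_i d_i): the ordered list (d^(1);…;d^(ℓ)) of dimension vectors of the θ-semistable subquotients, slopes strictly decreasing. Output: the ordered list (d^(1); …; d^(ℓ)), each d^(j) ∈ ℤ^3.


Interval decomposition of M: I[1,2]^3, I[3,3]^3.
HN type (ℓ=3): μ^(1)=1; μ^(2)=0; μ^(3)=-1

((0, 3, 0); (0, 0, 3); (3, 0, 0))


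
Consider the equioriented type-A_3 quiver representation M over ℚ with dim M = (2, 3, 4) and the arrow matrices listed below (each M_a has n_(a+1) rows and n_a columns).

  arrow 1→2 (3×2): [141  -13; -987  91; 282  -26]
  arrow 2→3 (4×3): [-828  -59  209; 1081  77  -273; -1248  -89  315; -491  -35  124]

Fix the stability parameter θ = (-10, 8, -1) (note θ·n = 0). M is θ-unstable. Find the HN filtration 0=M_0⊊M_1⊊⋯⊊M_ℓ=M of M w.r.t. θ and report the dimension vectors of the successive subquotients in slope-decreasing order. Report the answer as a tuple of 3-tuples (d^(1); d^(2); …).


Barcode: M ≅ I[1,1], I[1,3], I[2,3]^2, I[3,3]. HN layers by μ_θ (3 steps, strictly decreasing):
  μ^(1)=7/2; μ^(2)=-1; μ^(3)=-10

((0, 3, 3); (0, 0, 1); (2, 0, 0))


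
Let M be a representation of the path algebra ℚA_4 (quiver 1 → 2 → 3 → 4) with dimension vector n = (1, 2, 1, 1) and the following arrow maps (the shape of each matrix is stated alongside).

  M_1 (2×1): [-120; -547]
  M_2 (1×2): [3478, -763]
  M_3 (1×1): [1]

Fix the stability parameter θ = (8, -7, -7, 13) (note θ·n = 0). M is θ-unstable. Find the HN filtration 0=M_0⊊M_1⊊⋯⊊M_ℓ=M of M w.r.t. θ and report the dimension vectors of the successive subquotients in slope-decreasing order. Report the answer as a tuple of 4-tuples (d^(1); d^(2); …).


Interval decomposition of M: I[1,4], I[2,2].
HN type (ℓ=3): μ^(1)=13; μ^(2)=-2; μ^(3)=-7

((0, 0, 0, 1); (1, 1, 1, 0); (0, 1, 0, 0))


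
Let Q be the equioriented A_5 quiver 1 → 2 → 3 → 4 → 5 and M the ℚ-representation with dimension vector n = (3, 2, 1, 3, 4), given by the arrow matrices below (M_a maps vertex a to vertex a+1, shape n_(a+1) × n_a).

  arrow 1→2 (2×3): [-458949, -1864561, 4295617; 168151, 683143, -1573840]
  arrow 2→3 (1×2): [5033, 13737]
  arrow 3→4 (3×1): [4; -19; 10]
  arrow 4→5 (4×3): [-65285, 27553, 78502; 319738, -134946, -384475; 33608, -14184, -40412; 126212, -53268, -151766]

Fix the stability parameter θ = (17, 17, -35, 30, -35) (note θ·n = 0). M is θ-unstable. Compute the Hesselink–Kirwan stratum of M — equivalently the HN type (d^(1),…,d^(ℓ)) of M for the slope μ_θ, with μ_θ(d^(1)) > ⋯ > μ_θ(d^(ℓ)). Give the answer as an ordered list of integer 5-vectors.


Interval decomposition of M: I[1,1], I[1,2], I[1,5], I[4,4], I[4,5], I[5,5]^2.
HN type (ℓ=5): μ^(1)=30; μ^(2)=17; μ^(3)=-6/5; μ^(4)=-5/2; μ^(5)=-35

((0, 0, 0, 1, 0); (2, 1, 0, 0, 0); (1, 1, 1, 1, 1); (0, 0, 0, 1, 1); (0, 0, 0, 0, 2))


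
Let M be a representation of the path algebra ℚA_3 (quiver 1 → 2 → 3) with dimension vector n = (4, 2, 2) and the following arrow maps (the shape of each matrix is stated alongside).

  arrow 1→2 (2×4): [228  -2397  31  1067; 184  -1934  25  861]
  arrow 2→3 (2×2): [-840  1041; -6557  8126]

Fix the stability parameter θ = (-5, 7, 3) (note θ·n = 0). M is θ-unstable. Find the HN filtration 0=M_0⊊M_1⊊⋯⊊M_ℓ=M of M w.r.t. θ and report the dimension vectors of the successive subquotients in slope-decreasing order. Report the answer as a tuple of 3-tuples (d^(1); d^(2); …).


Barcode: M ≅ I[1,1]^2, I[1,3]^2. HN layers by μ_θ (2 steps, strictly decreasing):
  μ^(1)=5; μ^(2)=-5

((0, 2, 2); (4, 0, 0))


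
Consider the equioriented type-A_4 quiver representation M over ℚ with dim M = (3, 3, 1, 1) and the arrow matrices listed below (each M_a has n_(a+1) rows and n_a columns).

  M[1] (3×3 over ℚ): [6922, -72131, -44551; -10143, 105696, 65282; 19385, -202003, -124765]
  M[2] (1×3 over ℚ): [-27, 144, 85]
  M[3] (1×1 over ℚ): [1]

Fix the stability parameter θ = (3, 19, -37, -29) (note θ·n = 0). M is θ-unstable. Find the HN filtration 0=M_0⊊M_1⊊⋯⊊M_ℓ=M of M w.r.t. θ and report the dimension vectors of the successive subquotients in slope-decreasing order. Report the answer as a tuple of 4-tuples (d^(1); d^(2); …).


Via rank(M_{q-1}∘⋯∘M_p): M ≅ I[1,2]^2, I[1,4].
μ_θ-semistable layers: μ^(1)=19; μ^(2)=3; μ^(3)=-11

((0, 2, 0, 0); (2, 0, 0, 0); (1, 1, 1, 1))


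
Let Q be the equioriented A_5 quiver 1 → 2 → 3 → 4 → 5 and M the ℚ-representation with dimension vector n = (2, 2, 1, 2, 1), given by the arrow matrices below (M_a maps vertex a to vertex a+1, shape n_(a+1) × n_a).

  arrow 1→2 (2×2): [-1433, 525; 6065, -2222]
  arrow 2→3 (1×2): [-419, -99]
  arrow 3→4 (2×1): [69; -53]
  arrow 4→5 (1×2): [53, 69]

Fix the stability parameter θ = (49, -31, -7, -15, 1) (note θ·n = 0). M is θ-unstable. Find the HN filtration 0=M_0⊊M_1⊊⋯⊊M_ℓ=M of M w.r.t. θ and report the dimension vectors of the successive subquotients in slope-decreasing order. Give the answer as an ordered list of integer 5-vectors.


Interval decomposition of M: I[1,2], I[1,4], I[4,5].
HN type (ℓ=4): μ^(1)=9; μ^(2)=1; μ^(3)=-1; μ^(4)=-15

((1, 1, 0, 0, 0); (0, 0, 0, 0, 1); (1, 1, 1, 1, 0); (0, 0, 0, 1, 0))


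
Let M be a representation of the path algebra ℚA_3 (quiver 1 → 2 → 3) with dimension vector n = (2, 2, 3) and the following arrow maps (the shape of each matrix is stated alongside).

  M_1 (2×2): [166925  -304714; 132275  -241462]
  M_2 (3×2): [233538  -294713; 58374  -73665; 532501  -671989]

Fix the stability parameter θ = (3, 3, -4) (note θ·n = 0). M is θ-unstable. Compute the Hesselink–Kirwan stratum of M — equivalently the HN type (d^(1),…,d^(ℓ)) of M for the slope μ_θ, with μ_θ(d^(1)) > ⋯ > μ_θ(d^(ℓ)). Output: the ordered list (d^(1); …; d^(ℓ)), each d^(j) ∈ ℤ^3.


Interval decomposition of M: I[1,1], I[1,3], I[2,3], I[3,3].
HN type (ℓ=4): μ^(1)=3; μ^(2)=2/3; μ^(3)=-1/2; μ^(4)=-4

((1, 0, 0); (1, 1, 1); (0, 1, 1); (0, 0, 1))


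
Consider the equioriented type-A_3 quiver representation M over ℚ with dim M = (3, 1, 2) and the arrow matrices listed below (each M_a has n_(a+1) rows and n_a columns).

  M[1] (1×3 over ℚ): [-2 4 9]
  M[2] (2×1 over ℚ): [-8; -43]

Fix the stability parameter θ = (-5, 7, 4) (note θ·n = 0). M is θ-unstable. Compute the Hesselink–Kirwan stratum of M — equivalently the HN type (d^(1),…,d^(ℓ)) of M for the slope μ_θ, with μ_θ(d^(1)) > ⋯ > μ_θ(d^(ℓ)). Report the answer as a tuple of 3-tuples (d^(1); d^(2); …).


Interval decomposition of M: I[1,1]^2, I[1,3], I[3,3].
HN type (ℓ=3): μ^(1)=11/2; μ^(2)=4; μ^(3)=-5

((0, 1, 1); (0, 0, 1); (3, 0, 0))


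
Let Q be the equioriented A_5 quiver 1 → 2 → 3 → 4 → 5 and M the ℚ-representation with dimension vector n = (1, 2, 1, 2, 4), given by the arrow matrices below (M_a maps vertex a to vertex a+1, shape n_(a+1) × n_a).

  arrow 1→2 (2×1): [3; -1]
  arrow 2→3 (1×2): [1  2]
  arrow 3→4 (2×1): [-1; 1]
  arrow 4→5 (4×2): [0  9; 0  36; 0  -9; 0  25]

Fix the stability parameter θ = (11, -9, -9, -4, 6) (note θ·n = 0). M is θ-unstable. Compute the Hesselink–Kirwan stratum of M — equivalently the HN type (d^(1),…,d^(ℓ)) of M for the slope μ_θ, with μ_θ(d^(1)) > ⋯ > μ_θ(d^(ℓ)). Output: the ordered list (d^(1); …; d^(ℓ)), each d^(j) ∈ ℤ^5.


Via rank(M_{q-1}∘⋯∘M_p): M ≅ I[1,5], I[2,2], I[4,4], I[5,5]^3.
μ_θ-semistable layers: μ^(1)=6; μ^(2)=-11/4; μ^(3)=-4; μ^(4)=-9

((0, 0, 0, 0, 4); (1, 1, 1, 1, 0); (0, 0, 0, 1, 0); (0, 1, 0, 0, 0))


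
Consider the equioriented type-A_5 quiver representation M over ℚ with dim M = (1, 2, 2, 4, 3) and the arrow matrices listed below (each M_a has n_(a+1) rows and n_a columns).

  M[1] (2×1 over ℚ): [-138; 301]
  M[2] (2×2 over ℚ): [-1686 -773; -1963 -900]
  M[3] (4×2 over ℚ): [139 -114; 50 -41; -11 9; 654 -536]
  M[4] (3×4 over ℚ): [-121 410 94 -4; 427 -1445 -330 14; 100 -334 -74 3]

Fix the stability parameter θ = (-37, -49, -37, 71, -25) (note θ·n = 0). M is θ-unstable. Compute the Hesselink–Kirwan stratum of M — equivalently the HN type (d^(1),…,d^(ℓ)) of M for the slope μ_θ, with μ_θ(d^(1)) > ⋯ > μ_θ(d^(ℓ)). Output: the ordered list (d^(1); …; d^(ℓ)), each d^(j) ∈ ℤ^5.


Interval decomposition of M: I[1,5], I[2,5], I[4,4], I[4,5].
HN type (ℓ=5): μ^(1)=71; μ^(2)=23; μ^(3)=-37; μ^(4)=-43; μ^(5)=-49

((0, 0, 0, 1, 0); (0, 0, 0, 3, 3); (0, 0, 2, 0, 0); (1, 1, 0, 0, 0); (0, 1, 0, 0, 0))


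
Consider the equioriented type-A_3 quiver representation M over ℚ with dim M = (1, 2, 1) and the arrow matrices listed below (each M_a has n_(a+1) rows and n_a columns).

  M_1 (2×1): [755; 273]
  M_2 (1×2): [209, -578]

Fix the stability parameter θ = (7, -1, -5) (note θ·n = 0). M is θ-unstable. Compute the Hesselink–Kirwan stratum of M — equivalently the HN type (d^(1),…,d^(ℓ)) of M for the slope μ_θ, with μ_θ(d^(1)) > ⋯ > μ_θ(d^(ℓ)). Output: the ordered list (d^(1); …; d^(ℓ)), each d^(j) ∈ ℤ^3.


Barcode: M ≅ I[1,3], I[2,2]. HN layers by μ_θ (2 steps, strictly decreasing):
  μ^(1)=1/3; μ^(2)=-1

((1, 1, 1); (0, 1, 0))


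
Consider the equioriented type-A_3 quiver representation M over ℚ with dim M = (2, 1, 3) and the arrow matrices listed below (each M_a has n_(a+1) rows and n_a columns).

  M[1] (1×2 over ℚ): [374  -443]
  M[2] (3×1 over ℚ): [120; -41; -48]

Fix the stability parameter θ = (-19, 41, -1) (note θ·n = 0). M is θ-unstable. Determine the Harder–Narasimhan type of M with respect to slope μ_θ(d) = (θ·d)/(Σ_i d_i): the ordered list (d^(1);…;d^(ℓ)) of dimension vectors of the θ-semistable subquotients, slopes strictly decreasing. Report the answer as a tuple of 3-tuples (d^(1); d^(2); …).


Interval decomposition of M: I[1,1], I[1,3], I[3,3]^2.
HN type (ℓ=3): μ^(1)=20; μ^(2)=-1; μ^(3)=-19

((0, 1, 1); (0, 0, 2); (2, 0, 0))


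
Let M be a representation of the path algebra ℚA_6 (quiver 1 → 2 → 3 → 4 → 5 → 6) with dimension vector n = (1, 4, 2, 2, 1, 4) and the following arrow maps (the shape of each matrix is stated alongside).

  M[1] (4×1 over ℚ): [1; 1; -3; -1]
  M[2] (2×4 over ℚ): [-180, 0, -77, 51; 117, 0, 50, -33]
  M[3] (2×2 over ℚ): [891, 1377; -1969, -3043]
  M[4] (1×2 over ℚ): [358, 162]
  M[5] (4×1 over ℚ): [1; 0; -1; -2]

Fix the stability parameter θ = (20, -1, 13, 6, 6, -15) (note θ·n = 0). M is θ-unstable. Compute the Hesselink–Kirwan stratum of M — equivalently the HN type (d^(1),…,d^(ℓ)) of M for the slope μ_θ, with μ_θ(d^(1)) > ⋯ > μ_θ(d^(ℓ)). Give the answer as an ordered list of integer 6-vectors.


Interval decomposition of M: I[1,2], I[2,2], I[2,3], I[2,4], I[4,6], I[6,6]^3.
HN type (ℓ=4): μ^(1)=13; μ^(2)=19/2; μ^(3)=-1; μ^(4)=-15

((0, 0, 1, 0, 0, 0); (1, 1, 1, 1, 0, 0); (0, 3, 0, 1, 1, 1); (0, 0, 0, 0, 0, 3))


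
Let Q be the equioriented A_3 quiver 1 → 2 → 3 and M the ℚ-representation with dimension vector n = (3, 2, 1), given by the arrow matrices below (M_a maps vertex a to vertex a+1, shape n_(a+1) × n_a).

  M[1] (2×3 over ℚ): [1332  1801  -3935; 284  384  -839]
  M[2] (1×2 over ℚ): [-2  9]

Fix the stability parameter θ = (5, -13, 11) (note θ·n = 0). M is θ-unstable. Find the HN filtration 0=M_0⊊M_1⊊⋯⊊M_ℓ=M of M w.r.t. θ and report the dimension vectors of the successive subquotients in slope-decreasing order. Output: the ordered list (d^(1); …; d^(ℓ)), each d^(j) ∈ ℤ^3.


Barcode: M ≅ I[1,1], I[1,2], I[1,3]. HN layers by μ_θ (3 steps, strictly decreasing):
  μ^(1)=11; μ^(2)=5; μ^(3)=-4

((0, 0, 1); (1, 0, 0); (2, 2, 0))


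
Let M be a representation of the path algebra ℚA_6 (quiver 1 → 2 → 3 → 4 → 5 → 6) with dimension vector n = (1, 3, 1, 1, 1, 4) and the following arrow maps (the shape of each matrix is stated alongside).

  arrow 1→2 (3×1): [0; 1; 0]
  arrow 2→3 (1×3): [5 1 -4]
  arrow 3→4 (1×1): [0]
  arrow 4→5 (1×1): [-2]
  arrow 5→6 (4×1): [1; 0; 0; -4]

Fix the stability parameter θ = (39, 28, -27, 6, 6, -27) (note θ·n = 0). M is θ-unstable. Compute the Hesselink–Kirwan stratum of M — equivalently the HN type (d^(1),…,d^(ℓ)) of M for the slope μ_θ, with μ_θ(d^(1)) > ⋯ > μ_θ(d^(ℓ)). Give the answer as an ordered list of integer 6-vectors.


Via rank(M_{q-1}∘⋯∘M_p): M ≅ I[1,3], I[2,2]^2, I[4,6], I[6,6]^3.
μ_θ-semistable layers: μ^(1)=28; μ^(2)=40/3; μ^(3)=-5; μ^(4)=-27

((0, 2, 0, 0, 0, 0); (1, 1, 1, 0, 0, 0); (0, 0, 0, 1, 1, 1); (0, 0, 0, 0, 0, 3))


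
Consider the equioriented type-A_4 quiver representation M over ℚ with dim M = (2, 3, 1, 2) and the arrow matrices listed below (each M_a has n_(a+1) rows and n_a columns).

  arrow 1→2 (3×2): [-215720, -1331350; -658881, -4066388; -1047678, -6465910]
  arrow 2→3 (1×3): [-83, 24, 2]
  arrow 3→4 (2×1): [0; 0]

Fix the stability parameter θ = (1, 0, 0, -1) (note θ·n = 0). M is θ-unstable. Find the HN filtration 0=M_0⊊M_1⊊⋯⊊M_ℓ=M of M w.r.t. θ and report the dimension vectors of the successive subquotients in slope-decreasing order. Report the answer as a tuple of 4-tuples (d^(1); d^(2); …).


Interval decomposition of M: I[1,2], I[1,3], I[2,2], I[4,4]^2.
HN type (ℓ=4): μ^(1)=1/2; μ^(2)=1/3; μ^(3)=0; μ^(4)=-1

((1, 1, 0, 0); (1, 1, 1, 0); (0, 1, 0, 0); (0, 0, 0, 2))


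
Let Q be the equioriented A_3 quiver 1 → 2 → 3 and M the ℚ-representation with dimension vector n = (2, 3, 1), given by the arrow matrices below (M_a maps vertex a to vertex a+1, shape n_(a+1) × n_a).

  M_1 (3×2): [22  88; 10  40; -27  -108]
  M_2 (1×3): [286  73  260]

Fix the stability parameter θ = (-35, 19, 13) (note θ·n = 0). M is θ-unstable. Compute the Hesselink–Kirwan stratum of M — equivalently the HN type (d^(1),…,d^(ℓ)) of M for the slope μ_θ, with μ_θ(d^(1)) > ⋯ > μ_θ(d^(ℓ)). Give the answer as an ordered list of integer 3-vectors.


Via rank(M_{q-1}∘⋯∘M_p): M ≅ I[1,1], I[1,3], I[2,2]^2.
μ_θ-semistable layers: μ^(1)=19; μ^(2)=16; μ^(3)=-35

((0, 2, 0); (0, 1, 1); (2, 0, 0))


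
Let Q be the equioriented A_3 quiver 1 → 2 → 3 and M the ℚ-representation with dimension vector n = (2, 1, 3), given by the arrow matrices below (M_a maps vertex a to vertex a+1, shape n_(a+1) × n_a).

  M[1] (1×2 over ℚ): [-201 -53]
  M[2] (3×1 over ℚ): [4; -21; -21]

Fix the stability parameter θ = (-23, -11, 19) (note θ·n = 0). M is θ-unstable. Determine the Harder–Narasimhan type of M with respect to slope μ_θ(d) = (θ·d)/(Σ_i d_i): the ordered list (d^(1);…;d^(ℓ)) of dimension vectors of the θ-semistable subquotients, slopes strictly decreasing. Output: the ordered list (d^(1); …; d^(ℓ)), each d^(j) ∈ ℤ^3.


Via rank(M_{q-1}∘⋯∘M_p): M ≅ I[1,1], I[1,3], I[3,3]^2.
μ_θ-semistable layers: μ^(1)=19; μ^(2)=-11; μ^(3)=-23

((0, 0, 3); (0, 1, 0); (2, 0, 0))


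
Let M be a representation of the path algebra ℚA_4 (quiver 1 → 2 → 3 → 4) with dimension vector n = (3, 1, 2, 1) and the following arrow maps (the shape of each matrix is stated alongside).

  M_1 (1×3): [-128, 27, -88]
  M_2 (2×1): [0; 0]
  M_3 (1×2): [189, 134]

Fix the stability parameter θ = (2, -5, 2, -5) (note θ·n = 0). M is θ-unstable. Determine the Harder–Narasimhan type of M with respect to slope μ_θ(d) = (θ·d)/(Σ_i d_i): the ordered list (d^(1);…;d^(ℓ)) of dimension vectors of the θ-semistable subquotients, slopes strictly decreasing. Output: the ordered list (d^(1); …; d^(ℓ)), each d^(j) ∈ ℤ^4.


Interval decomposition of M: I[1,1]^2, I[1,2], I[3,3], I[3,4].
HN type (ℓ=2): μ^(1)=2; μ^(2)=-3/2

((2, 0, 1, 0); (1, 1, 1, 1))


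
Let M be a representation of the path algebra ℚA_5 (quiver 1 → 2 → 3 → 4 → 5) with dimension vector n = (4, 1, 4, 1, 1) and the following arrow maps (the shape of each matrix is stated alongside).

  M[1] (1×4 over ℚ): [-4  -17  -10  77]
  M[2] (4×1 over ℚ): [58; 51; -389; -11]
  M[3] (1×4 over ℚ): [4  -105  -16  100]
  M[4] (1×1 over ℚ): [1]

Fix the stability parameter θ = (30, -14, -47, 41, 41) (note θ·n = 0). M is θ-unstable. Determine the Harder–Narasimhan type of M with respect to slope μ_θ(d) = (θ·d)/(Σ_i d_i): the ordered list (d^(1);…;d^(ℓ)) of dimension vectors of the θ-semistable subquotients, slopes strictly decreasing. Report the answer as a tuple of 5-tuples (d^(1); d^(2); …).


Via rank(M_{q-1}∘⋯∘M_p): M ≅ I[1,1]^3, I[1,5], I[3,3]^3.
μ_θ-semistable layers: μ^(1)=41; μ^(2)=30; μ^(3)=-31/3; μ^(4)=-47

((0, 0, 0, 1, 1); (3, 0, 0, 0, 0); (1, 1, 1, 0, 0); (0, 0, 3, 0, 0))


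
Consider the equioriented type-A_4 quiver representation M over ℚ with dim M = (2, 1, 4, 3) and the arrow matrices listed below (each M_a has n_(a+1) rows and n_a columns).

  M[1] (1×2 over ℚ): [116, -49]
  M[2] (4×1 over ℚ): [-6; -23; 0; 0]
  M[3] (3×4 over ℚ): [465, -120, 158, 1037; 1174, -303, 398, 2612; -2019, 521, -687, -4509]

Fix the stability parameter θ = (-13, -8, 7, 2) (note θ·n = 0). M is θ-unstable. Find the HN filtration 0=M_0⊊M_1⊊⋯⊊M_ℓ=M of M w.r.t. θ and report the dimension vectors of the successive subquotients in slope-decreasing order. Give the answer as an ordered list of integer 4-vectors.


Via rank(M_{q-1}∘⋯∘M_p): M ≅ I[1,1], I[1,4], I[3,3], I[3,4]^2.
μ_θ-semistable layers: μ^(1)=7; μ^(2)=9/2; μ^(3)=-8; μ^(4)=-13

((0, 0, 1, 0); (0, 0, 3, 3); (0, 1, 0, 0); (2, 0, 0, 0))


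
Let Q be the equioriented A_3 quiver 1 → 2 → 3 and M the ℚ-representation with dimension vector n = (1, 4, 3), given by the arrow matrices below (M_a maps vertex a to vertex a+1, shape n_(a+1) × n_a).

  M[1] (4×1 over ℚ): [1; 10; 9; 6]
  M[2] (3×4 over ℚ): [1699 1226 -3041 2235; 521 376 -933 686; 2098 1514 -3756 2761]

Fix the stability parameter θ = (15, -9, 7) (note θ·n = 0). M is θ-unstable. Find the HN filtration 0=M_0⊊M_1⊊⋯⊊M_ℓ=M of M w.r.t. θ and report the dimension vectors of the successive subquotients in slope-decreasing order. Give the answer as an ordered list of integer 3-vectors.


Interval decomposition of M: I[1,2], I[2,2], I[2,3]^2, I[3,3].
HN type (ℓ=3): μ^(1)=7; μ^(2)=3; μ^(3)=-9

((0, 0, 3); (1, 1, 0); (0, 3, 0))


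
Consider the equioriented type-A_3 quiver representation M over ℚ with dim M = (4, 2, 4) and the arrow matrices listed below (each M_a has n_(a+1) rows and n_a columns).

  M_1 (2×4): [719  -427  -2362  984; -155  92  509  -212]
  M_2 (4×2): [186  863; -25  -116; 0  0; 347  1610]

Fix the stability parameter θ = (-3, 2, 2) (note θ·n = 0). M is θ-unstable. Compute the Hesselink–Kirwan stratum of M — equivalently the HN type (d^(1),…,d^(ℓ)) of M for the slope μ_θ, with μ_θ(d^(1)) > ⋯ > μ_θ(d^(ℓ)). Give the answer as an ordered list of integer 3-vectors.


Via rank(M_{q-1}∘⋯∘M_p): M ≅ I[1,1]^2, I[1,3]^2, I[3,3]^2.
μ_θ-semistable layers: μ^(1)=2; μ^(2)=-3

((0, 2, 4); (4, 0, 0))


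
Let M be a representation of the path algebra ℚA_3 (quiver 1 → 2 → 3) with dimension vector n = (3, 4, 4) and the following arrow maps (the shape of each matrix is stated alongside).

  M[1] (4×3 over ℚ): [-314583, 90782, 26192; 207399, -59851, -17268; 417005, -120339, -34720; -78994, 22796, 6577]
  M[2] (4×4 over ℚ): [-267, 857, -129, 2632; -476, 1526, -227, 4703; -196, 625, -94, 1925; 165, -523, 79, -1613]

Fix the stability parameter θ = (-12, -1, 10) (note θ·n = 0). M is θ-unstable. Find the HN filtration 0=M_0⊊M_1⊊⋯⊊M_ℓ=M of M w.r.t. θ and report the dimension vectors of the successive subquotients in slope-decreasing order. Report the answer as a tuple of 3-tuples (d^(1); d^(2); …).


Via rank(M_{q-1}∘⋯∘M_p): M ≅ I[1,3]^3, I[2,3].
μ_θ-semistable layers: μ^(1)=10; μ^(2)=-1; μ^(3)=-12

((0, 0, 4); (0, 4, 0); (3, 0, 0))


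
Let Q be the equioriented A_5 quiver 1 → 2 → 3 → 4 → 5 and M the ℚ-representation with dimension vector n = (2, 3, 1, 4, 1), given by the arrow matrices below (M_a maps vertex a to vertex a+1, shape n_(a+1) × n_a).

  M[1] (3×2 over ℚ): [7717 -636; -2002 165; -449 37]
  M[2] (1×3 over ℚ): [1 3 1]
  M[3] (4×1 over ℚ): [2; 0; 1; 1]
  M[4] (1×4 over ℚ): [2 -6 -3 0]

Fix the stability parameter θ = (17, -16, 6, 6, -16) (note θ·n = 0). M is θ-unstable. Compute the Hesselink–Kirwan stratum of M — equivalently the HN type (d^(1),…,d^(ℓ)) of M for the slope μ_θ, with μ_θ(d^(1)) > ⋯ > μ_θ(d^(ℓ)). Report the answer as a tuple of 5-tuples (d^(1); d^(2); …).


Interval decomposition of M: I[1,2], I[1,5], I[2,2], I[4,4]^3.
HN type (ℓ=4): μ^(1)=6; μ^(2)=1/2; μ^(3)=-3/5; μ^(4)=-16

((0, 0, 0, 3, 0); (1, 1, 0, 0, 0); (1, 1, 1, 1, 1); (0, 1, 0, 0, 0))


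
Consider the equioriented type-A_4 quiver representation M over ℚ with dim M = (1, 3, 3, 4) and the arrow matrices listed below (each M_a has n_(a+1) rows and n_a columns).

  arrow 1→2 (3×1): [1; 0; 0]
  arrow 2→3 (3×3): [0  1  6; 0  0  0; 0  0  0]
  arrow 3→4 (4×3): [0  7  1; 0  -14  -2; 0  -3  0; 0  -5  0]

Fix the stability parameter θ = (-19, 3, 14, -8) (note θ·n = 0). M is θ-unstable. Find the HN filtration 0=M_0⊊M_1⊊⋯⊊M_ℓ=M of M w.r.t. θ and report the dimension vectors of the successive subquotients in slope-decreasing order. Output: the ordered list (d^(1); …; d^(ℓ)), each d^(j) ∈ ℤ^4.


Interval decomposition of M: I[1,2], I[2,2], I[2,3], I[3,4]^2, I[4,4]^2.
HN type (ℓ=4): μ^(1)=14; μ^(2)=3; μ^(3)=-8; μ^(4)=-19

((0, 0, 1, 0); (0, 3, 2, 2); (0, 0, 0, 2); (1, 0, 0, 0))


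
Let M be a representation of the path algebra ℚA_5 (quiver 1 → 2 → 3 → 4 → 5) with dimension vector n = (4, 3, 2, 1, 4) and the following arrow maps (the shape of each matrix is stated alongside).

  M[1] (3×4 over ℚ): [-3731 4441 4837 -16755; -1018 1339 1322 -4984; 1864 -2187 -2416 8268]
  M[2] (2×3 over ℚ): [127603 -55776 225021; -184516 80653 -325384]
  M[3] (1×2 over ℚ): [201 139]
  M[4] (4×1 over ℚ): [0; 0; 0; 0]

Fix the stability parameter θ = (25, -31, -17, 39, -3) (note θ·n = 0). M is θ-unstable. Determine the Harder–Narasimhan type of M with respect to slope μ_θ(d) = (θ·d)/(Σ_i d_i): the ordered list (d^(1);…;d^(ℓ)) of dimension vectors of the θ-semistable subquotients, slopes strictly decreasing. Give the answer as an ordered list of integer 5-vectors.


Barcode: M ≅ I[1,1], I[1,2], I[1,3], I[1,4], I[5,5]^4. HN layers by μ_θ (4 steps, strictly decreasing):
  μ^(1)=39; μ^(2)=25; μ^(3)=-3; μ^(4)=-23/3

((0, 0, 0, 1, 0); (1, 0, 0, 0, 0); (1, 1, 0, 0, 4); (2, 2, 2, 0, 0))


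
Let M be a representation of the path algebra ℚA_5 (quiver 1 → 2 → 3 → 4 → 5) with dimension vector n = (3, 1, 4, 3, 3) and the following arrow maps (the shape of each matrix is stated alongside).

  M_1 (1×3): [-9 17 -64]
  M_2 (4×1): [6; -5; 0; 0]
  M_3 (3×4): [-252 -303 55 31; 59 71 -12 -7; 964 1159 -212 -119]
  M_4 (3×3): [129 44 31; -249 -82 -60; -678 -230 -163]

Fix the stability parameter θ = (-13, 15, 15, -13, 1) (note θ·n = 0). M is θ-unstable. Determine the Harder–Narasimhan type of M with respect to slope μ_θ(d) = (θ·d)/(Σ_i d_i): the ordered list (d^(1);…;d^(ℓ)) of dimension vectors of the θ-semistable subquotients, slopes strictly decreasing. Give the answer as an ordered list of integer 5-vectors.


Interval decomposition of M: I[1,1]^2, I[1,5], I[3,3], I[3,4], I[3,5], I[5,5].
HN type (ℓ=4): μ^(1)=15; μ^(2)=9/2; μ^(3)=1; μ^(4)=-13

((0, 0, 1, 0, 0); (0, 1, 1, 1, 1); (0, 0, 2, 2, 2); (3, 0, 0, 0, 0))


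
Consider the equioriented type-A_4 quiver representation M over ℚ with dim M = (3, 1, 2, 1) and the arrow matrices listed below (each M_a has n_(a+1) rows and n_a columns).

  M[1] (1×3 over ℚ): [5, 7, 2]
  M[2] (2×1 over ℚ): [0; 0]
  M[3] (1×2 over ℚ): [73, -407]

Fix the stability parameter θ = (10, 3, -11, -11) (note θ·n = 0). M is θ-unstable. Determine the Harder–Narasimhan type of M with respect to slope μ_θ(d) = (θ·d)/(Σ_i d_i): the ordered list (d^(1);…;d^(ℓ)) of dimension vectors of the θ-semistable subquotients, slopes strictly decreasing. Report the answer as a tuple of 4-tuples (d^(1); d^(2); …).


Via rank(M_{q-1}∘⋯∘M_p): M ≅ I[1,1]^2, I[1,2], I[3,3], I[3,4].
μ_θ-semistable layers: μ^(1)=10; μ^(2)=13/2; μ^(3)=-11

((2, 0, 0, 0); (1, 1, 0, 0); (0, 0, 2, 1))


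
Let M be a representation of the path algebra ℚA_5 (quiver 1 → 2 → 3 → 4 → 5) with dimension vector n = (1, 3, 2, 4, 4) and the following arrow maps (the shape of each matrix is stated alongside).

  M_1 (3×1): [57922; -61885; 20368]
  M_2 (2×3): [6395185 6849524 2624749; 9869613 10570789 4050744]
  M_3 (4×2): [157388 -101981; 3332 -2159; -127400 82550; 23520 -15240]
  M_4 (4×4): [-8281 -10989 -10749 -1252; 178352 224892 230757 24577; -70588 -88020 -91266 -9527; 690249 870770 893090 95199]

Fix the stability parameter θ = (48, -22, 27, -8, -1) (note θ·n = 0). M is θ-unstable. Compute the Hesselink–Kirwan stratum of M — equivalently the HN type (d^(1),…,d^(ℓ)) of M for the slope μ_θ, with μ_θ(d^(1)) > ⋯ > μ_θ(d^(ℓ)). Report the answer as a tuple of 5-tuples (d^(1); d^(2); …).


Via rank(M_{q-1}∘⋯∘M_p): M ≅ I[1,5], I[2,2], I[2,3], I[4,5]^3.
μ_θ-semistable layers: μ^(1)=27; μ^(2)=44/5; μ^(3)=-1; μ^(4)=-8; μ^(5)=-22

((0, 0, 1, 0, 0); (1, 1, 1, 1, 1); (0, 0, 0, 0, 3); (0, 0, 0, 3, 0); (0, 2, 0, 0, 0))


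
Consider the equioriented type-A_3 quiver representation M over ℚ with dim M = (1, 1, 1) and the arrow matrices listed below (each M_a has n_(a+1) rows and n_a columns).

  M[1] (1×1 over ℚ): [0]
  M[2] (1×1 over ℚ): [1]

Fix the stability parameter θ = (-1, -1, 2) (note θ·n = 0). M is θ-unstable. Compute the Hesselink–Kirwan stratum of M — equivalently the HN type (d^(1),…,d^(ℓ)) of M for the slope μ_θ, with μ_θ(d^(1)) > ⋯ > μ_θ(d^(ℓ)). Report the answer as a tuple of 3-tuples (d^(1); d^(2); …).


Barcode: M ≅ I[1,1], I[2,3]. HN layers by μ_θ (2 steps, strictly decreasing):
  μ^(1)=2; μ^(2)=-1

((0, 0, 1); (1, 1, 0))


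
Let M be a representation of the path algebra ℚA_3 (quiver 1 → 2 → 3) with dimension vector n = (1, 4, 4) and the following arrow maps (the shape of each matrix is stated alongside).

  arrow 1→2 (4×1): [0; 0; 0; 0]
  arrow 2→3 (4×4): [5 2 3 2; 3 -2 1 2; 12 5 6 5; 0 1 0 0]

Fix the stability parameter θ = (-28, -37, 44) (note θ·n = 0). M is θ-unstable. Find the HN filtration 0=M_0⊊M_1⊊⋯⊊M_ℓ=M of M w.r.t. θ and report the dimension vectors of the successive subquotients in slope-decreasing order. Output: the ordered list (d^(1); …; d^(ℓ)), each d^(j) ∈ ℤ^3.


Barcode: M ≅ I[1,1], I[2,3]^4. HN layers by μ_θ (3 steps, strictly decreasing):
  μ^(1)=44; μ^(2)=-28; μ^(3)=-37

((0, 0, 4); (1, 0, 0); (0, 4, 0))


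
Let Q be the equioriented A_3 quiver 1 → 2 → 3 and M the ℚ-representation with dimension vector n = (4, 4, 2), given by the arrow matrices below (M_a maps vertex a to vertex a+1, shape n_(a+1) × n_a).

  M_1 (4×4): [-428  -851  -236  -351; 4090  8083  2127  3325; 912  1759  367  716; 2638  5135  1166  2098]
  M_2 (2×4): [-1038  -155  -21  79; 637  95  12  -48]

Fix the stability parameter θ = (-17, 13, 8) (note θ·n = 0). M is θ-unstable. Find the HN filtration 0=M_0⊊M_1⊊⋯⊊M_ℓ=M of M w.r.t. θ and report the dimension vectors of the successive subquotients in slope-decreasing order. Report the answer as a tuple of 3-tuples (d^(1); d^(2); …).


Barcode: M ≅ I[1,2]^2, I[1,3]^2. HN layers by μ_θ (3 steps, strictly decreasing):
  μ^(1)=13; μ^(2)=21/2; μ^(3)=-17

((0, 2, 0); (0, 2, 2); (4, 0, 0))


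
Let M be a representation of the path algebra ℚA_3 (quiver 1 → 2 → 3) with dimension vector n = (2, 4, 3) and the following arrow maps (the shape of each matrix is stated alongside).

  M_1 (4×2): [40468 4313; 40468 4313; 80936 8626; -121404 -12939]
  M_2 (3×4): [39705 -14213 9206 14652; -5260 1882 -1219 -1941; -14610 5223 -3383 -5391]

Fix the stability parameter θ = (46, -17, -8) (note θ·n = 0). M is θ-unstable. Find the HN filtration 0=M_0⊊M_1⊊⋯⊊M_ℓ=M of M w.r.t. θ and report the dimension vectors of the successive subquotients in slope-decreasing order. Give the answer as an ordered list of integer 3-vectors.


Barcode: M ≅ I[1,1], I[1,3], I[2,2], I[2,3]^2. HN layers by μ_θ (4 steps, strictly decreasing):
  μ^(1)=46; μ^(2)=7; μ^(3)=-8; μ^(4)=-17

((1, 0, 0); (1, 1, 1); (0, 0, 2); (0, 3, 0))
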